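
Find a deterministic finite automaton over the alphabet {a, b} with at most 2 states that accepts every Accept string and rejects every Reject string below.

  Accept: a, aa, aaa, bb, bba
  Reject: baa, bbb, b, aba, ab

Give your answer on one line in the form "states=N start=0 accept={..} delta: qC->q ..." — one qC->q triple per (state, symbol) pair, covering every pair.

Grow the machine one transition at a time. Run the examples from 0; the earliest place one falls off (shortest prefix, ties alphabetical) gets sent to the lowest-numbered state that keeps every Accept/Reject pair distinguishable — a pair clashes when both reach the same state with identical unread suffix — and to a fresh state only if none does.
a: 0a undefined. 0a->0: ok.
b: 0b undefined. 0b->0: no, a/baa meet in 0. Open state 1: 0b->1.
ba: 1a undefined. 1a->0: no, a/baa meet in 0. 1a->1: ok.
bb: 1b undefined. 1b->0: ok.
All examples now run through 2 states with every (state, symbol) defined. Accept strings end in {0}, Reject strings end in {1}; accept={0}.

states=2 start=0 accept={0} delta: 0a->0 0b->1 1a->1 1b->0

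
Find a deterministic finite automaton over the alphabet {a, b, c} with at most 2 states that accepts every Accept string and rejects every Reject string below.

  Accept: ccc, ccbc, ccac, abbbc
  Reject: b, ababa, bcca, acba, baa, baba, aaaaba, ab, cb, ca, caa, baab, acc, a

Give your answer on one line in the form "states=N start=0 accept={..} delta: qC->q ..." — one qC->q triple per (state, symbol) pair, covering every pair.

states=2 start=0 accept={1} delta: 0a->0 0b->0 0c->1 1a->0 1b->0 1c->0

State merging on the prefix tree: take the shortest (then alphabetical) example prefix whose next move is undefined and point that move at state 0, else 1, else 2, ...; a target is out if some Accept/Reject pair would then sit in one state with the same input left (inseparable). If every existing state is out, open a new one.
a: 0a undefined. 0a->0: ok.
b: 0b undefined. 0b->0: ok.
c: 0c undefined. 0c->0: no, ccc/b meet in 0. Open state 1: 0c->1.
ca: 1a undefined. 1a->0: ok.
cb: 1b undefined. 1b->0: ok.
cc: 1c undefined. 1c->0: ok.
All examples now run through 2 states with every (state, symbol) defined. Accept strings end in {1}, Reject strings end in {0}; accept={1}.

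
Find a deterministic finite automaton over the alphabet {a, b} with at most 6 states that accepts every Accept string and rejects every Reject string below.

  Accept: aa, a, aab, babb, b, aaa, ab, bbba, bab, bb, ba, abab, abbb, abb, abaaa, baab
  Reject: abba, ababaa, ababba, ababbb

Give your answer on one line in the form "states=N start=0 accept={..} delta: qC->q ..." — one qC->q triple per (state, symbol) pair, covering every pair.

states=6 start=0 accept={0,1,2,4,5} delta: 0a->0 0b->1 1a->2 1b->2 2a->3 2b->4 3a->0 3b->0 4a->2 4b->5 5a->3 5b->3

Fold the examples into a partial DFA from state 0: repeatedly fix the first undefined (state, symbol) met by the shortest-then-alphabetical prefix, trying targets in increasing order and rejecting any under which an Accept and a Reject string meet in one state with the same remainder; add a state when all current targets are rejected. Accepting states are where Accept strings end.
a: 0a undefined. 0a->0: ok.
b: 0b undefined. 0b->0: no, aa/abba meet in 0. Open state 1: 0b->1.
ba: 1a undefined. 1a->0: no, aa/ababaa meet in 0. 1a->1: no, bbba/ababba meet in 1 with "bba" left. Open state 2: 1a->2.
bb: 1b undefined. 1b->0: no, aa/abba meet in 0. 1b->1: no, bbba/abba meet in 2. 1b->2: ok.
baa: 2a undefined. 2a->0: no, aa/abba meet in 0. 2a->1: no, aab/abba meet in 1. 2a->2: no, bb/abba meet in 2. Open state 3: 2a->3.
bab: 2b undefined. 2b->0: no, aa/ababaa meet in 0. 2b->1: no, aab/ababbb meet in 1. 2b->2: no, babb/ababbb meet in 2. 2b->3: no, bab/abba meet in 3. Open state 4: 2b->4.
baab: 3b undefined. 3b->0: ok.
babb: 4b undefined. 4b->0: no, aa/ababba meet in 0. 4b->1: no, bb/ababba meet in 2. 4b->2: no, bab/ababbb meet in 4. 4b->3: no, aa/ababbb meet in 0. 4b->4: no, babb/ababbb meet in 4. Open state 5: 4b->5.
bbba: 4a undefined. 4a->0: no, aa/ababaa meet in 0. 4a->1: no, bb/ababaa meet in 2. 4a->2: ok.
abaaa: 3a undefined. 3a->0: ok.
ababba: 5a undefined. 5a->0: no, aa/ababba meet in 0. 5a->1: no, aab/ababba meet in 1. 5a->2: no, bbba/ababba meet in 2. 5a->3: ok.
ababbb: 5b undefined. 5b->0: no, aa/ababbb meet in 0. 5b->1: no, aab/ababbb meet in 1. 5b->2: no, bbba/ababbb meet in 2. 5b->3: ok.
All examples now run through 6 states with every (state, symbol) defined. Accept strings end in {0,1,2,4,5}, Reject strings end in {3}; accept={0,1,2,4,5}.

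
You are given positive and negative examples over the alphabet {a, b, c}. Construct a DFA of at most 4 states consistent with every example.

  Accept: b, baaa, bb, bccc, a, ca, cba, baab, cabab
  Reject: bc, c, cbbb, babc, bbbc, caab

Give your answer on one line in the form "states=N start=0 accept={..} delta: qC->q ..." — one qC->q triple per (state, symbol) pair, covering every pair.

Grow the machine one transition at a time. Run the examples from 0; the earliest place one falls off (shortest prefix, ties alphabetical) gets sent to the lowest-numbered state that keeps every Accept/Reject pair distinguishable — a pair clashes when both reach the same state with identical unread suffix — and to a fresh state only if none does.
a: 0a undefined. 0a->0: ok.
b: 0b undefined. 0b->0: ok.
c: 0c undefined. 0c->0: no, b/bc meet in 0. Open state 1: 0c->1.
ca: 1a undefined. 1a->0: no, b/caab meet in 0. 1a->1: no, ca/bc meet in 1. Open state 2: 1a->2.
cb: 1b undefined. 1b->0: no, b/cbbb meet in 0. 1b->1: ok.
bcc: 1c undefined. 1c->0: no, bccc/bc meet in 1. 1c->1: no, bccc/bc meet in 1. 1c->2: ok.
caa: 2a undefined. 2a->0: no, b/caab meet in 0. 2a->1: ok.
cab: 2b undefined. 2b->0: ok.
bccc: 2c undefined. 2c->0: ok.
All examples now run through 3 states with every (state, symbol) defined. Accept strings end in {0,2}, Reject strings end in {1}; accept={0,2}.

states=3 start=0 accept={0,2} delta: 0a->0 0b->0 0c->1 1a->2 1b->1 1c->2 2a->1 2b->0 2c->0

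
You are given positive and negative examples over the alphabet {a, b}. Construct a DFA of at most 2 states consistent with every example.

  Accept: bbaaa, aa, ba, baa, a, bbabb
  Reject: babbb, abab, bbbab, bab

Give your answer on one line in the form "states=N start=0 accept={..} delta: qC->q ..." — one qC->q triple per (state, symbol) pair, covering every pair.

Fold the examples into a partial DFA from state 0: repeatedly fix the first undefined (state, symbol) met by the shortest-then-alphabetical prefix, trying targets in increasing order and rejecting any under which an Accept and a Reject string meet in one state with the same remainder; add a state when all current targets are rejected. Accepting states are where Accept strings end.
a: 0a undefined. 0a->0: ok.
b: 0b undefined. 0b->0: no, bbaaa/babbb meet in 0. Open state 1: 0b->1.
ba: 1a undefined. 1a->0: ok.
bb: 1b undefined. 1b->0: ok.
All examples now run through 2 states with every (state, symbol) defined. Accept strings end in {0}, Reject strings end in {1}; accept={0}.

states=2 start=0 accept={0} delta: 0a->0 0b->1 1a->0 1b->0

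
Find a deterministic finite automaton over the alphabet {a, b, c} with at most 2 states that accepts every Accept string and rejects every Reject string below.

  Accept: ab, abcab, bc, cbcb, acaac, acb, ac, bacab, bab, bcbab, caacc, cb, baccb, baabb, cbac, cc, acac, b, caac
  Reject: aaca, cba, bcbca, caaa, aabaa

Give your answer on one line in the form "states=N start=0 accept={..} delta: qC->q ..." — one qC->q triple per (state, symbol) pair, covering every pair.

states=2 start=0 accept={1} delta: 0a->0 0b->1 0c->1 1a->0 1b->1 1c->1

Grow the machine one transition at a time. Run the examples from 0; the earliest place one falls off (shortest prefix, ties alphabetical) gets sent to the lowest-numbered state that keeps every Accept/Reject pair distinguishable — a pair clashes when both reach the same state with identical unread suffix — and to a fresh state only if none does.
a: 0a undefined. 0a->0: ok.
b: 0b undefined. 0b->0: no, ab/aabaa meet in 0. Open state 1: 0b->1.
c: 0c undefined. 0c->0: no, acaac/aaca meet in 0. 0c->1: ok.
ba: 1a undefined. 1a->0: ok.
bc: 1c undefined. 1c->0: no, bc/aaca meet in 0. 1c->1: ok.
cb: 1b undefined. 1b->0: no, cbcb/aaca meet in 0. 1b->1: ok.
All examples now run through 2 states with every (state, symbol) defined. Accept strings end in {1}, Reject strings end in {0}; accept={1}.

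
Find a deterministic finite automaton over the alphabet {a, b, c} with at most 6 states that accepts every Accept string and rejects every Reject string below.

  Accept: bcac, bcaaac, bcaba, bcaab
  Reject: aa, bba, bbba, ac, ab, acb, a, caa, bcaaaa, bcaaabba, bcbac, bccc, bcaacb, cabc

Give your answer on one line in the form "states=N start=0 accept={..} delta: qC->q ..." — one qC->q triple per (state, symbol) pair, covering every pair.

states=4 start=0 accept={3} delta: 0a->0 0b->0 0c->1 1a->2 1b->0 1c->0 2a->2 2b->3 2c->3 3a->3 3b->0 3c->0

State merging on the prefix tree: take the shortest (then alphabetical) example prefix whose next move is undefined and point that move at state 0, else 1, else 2, ...; a target is out if some Accept/Reject pair would then sit in one state with the same input left (inseparable). If every existing state is out, open a new one.
a: 0a undefined. 0a->0: ok.
b: 0b undefined. 0b->0: ok.
c: 0c undefined. 0c->0: no, bcac/aa meet in 0. Open state 1: 0c->1.
ca: 1a undefined. 1a->0: no, bcac/ac meet in 1. 1a->1: no, bcaab/acb meet in 1 with "b" left. Open state 2: 1a->2.
acb: 1b undefined. 1b->0: ok.
bcc: 1c undefined. 1c->0: ok.
caa: 2a undefined. 2a->0: no, bcaaac/ac meet in 1. 2a->1: no, bcaab/aa meet in 0. 2a->2: ok.
cab: 2b undefined. 2b->0: no, bcaba/aa meet in 0. 2b->1: no, bcaba/caa meet in 2. 2b->2: no, bcac/cabc meet in 2 with "c" left. Open state 3: 2b->3.
bcac: 2c undefined. 2c->0: no, bcac/aa meet in 0. 2c->1: no, bcac/ac meet in 1. 2c->2: no, bcac/caa meet in 2. 2c->3: ok.
cabc: 3c undefined. 3c->0: ok.
bcaba: 3a undefined. 3a->0: no, bcaba/aa meet in 0. 3a->1: no, bcaba/ac meet in 1. 3a->2: no, bcaba/caa meet in 2. 3a->3: ok.
bcaacb: 3b undefined. 3b->0: ok.
All examples now run through 4 states with every (state, symbol) defined. Accept strings end in {3}, Reject strings end in {0,1,2}; accept={3}.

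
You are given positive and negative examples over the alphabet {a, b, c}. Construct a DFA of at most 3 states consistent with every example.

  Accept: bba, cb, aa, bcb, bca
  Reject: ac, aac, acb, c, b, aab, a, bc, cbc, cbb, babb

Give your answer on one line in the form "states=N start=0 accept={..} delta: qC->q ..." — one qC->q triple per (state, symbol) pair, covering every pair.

Fold the examples into a partial DFA from state 0: repeatedly fix the first undefined (state, symbol) met by the shortest-then-alphabetical prefix, trying targets in increasing order and rejecting any under which an Accept and a Reject string meet in one state with the same remainder; add a state when all current targets are rejected. Accepting states are where Accept strings end.
a: 0a undefined. 0a->0: no, cb/acb meet in 0 with "cb" left. Open state 1: 0a->1.
b: 0b undefined. 0b->0: no, bba/a meet in 1. 0b->1: no, bcb/acb meet in 1 with "cb" left. Open state 2: 0b->2.
c: 0c undefined. 0c->0: no, cb/b meet in 2. 0c->1: ok.
aa: 1a undefined. 1a->0: ok.
ac: 1c undefined. 1c->0: no, aa/ac meet in 0. 1c->1: no, cb/acb meet in 1 with "b" left. 1c->2: ok.
ba: 2a undefined. 2a->0: ok.
bb: 2b undefined. 2b->0: no, bba/aac meet in 1. 2b->1: ok.
bc: 2c undefined. 2c->0: no, bba/bc meet in 0. 2c->1: ok.
cb: 1b undefined. 1b->0: ok.
All examples now run through 3 states with every (state, symbol) defined. Accept strings end in {0}, Reject strings end in {1,2}; accept={0}.

states=3 start=0 accept={0} delta: 0a->1 0b->2 0c->1 1a->0 1b->0 1c->2 2a->0 2b->1 2c->1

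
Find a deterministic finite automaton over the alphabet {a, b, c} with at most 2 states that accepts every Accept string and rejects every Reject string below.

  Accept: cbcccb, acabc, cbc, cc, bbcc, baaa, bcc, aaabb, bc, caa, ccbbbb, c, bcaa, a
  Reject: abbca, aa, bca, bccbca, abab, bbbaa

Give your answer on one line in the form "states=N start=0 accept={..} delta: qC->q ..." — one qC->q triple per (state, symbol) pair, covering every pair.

states=2 start=0 accept={1} delta: 0a->1 0b->0 0c->1 1a->0 1b->1 1c->1

Fold the examples into a partial DFA from state 0: repeatedly fix the first undefined (state, symbol) met by the shortest-then-alphabetical prefix, trying targets in increasing order and rejecting any under which an Accept and a Reject string meet in one state with the same remainder; add a state when all current targets are rejected. Accepting states are where Accept strings end.
a: 0a undefined. 0a->0: no, a/aa meet in 0. Open state 1: 0a->1.
b: 0b undefined. 0b->0: ok.
c: 0c undefined. 0c->0: no, caa/aa meet in 1 with "a" left. 0c->1: ok.
aa: 1a undefined. 1a->0: ok.
ab: 1b undefined. 1b->0: no, aaabb/abbca meet in 0. 1b->1: ok.
ac: 1c undefined. 1c->0: no, cbcccb/aa meet in 0. 1c->1: ok.
All examples now run through 2 states with every (state, symbol) defined. Accept strings end in {1}, Reject strings end in {0}; accept={1}.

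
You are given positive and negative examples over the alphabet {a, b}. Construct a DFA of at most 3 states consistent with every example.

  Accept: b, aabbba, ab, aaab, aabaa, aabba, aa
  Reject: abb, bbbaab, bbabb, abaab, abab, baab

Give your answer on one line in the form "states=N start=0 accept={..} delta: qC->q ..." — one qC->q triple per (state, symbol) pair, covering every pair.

Grow the machine one transition at a time. Run the examples from 0; the earliest place one falls off (shortest prefix, ties alphabetical) gets sent to the lowest-numbered state that keeps every Accept/Reject pair distinguishable — a pair clashes when both reach the same state with identical unread suffix — and to a fresh state only if none does.
a: 0a undefined. 0a->0: ok.
b: 0b undefined. 0b->0: no, b/abb meet in 0. Open state 1: 0b->1.
ba: 1a undefined. 1a->0: no, b/abaab meet in 1. 1a->1: ok.
bb: 1b undefined. 1b->0: no, aabba/abb meet in 0. 1b->1: no, b/abb meet in 1. Open state 2: 1b->2.
bba: 2a undefined. 2a->0: ok.
bbb: 2b undefined. 2b->0: no, b/bbbaab meet in 1. 2b->1: ok.
All examples now run through 3 states with every (state, symbol) defined. Accept strings end in {0,1}, Reject strings end in {2}; accept={0,1}.

states=3 start=0 accept={0,1} delta: 0a->0 0b->1 1a->1 1b->2 2a->0 2b->1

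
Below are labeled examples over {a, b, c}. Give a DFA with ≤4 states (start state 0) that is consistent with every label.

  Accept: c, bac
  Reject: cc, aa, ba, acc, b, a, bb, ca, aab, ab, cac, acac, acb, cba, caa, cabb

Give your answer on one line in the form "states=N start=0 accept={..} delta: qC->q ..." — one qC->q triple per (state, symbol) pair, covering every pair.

states=3 start=0 accept={1} delta: 0a->0 0b->0 0c->1 1a->2 1b->0 1c->0 2a->0 2b->0 2c->0

Grow the machine one transition at a time. Run the examples from 0; the earliest place one falls off (shortest prefix, ties alphabetical) gets sent to the lowest-numbered state that keeps every Accept/Reject pair distinguishable — a pair clashes when both reach the same state with identical unread suffix — and to a fresh state only if none does.
a: 0a undefined. 0a->0: ok.
b: 0b undefined. 0b->0: ok.
c: 0c undefined. 0c->0: no, c/cc meet in 0. Open state 1: 0c->1.
ca: 1a undefined. 1a->0: no, c/cac meet in 1. 1a->1: no, c/ca meet in 1. Open state 2: 1a->2.
cb: 1b undefined. 1b->0: ok.
cc: 1c undefined. 1c->0: ok.
caa: 2a undefined. 2a->0: ok.
cab: 2b undefined. 2b->0: ok.
cac: 2c undefined. 2c->0: ok.
All examples now run through 3 states with every (state, symbol) defined. Accept strings end in {1}, Reject strings end in {0,2}; accept={1}.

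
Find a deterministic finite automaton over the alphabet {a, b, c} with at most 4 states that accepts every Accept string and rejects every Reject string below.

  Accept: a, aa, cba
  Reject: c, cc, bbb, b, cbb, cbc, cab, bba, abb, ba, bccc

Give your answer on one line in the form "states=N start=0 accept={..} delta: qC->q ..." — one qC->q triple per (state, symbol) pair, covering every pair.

states=3 start=0 accept={0} delta: 0a->0 0b->1 0c->2 1a->1 1b->1 1c->0 2a->0 2b->0 2c->1

Fold the examples into a partial DFA from state 0: repeatedly fix the first undefined (state, symbol) met by the shortest-then-alphabetical prefix, trying targets in increasing order and rejecting any under which an Accept and a Reject string meet in one state with the same remainder; add a state when all current targets are rejected. Accepting states are where Accept strings end.
a: 0a undefined. 0a->0: ok.
b: 0b undefined. 0b->0: no, a/bbb meet in 0. Open state 1: 0b->1.
c: 0c undefined. 0c->0: no, a/c meet in 0. 0c->1: no, cba/bba meet in 1 with "ba" left. Open state 2: 0c->2.
ba: 1a undefined. 1a->0: no, a/ba meet in 0. 1a->1: ok.
bb: 1b undefined. 1b->0: no, a/bba meet in 0. 1b->1: ok.
bc: 1c undefined. 1c->0: ok.
ca: 2a undefined. 2a->0: ok.
cb: 2b undefined. 2b->0: ok.
cc: 2c undefined. 2c->0: no, a/cc meet in 0. 2c->1: ok.
All examples now run through 3 states with every (state, symbol) defined. Accept strings end in {0}, Reject strings end in {1,2}; accept={0}.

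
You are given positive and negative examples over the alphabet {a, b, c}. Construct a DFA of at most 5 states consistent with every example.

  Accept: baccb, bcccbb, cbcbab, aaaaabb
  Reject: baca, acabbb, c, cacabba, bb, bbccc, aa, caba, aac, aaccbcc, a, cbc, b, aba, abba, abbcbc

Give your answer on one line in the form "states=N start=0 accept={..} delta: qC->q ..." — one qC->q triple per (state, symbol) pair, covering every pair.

State merging on the prefix tree: take the shortest (then alphabetical) example prefix whose next move is undefined and point that move at state 0, else 1, else 2, ...; a target is out if some Accept/Reject pair would then sit in one state with the same input left (inseparable). If every existing state is out, open a new one.
a: 0a undefined. 0a->0: no, aaaaabb/bb meet in 0 with "bb" left. Open state 1: 0a->1.
b: 0b undefined. 0b->0: ok.
c: 0c undefined. 0c->0: no, bcccbb/c meet in 0. 0c->1: ok.
aa: 1a undefined. 1a->0: ok.
ab: 1b undefined. 1b->0: no, cbcbab/bb meet in 0. 1b->1: no, aaaaabb/c meet in 1. Open state 2: 1b->2.
ac: 1c undefined. 1c->0: ok.
aba: 2a undefined. 2a->0: ok.
abb: 2b undefined. 2b->0: no, bcccbb/acabbb meet in 0. 2b->1: no, baccb/acabbb meet in 2. 2b->2: no, baccb/acabbb meet in 2. Open state 3: 2b->3.
cbc: 2c undefined. 2c->0: ok.
abba: 3a undefined. 3a->0: ok.
abbc: 3c undefined. 3c->0: ok.
acabbb: 3b undefined. 3b->0: ok.
All examples now run through 4 states with every (state, symbol) defined. Accept strings end in {2,3}, Reject strings end in {0,1}; accept={2,3}.

states=4 start=0 accept={2,3} delta: 0a->1 0b->0 0c->1 1a->0 1b->2 1c->0 2a->0 2b->3 2c->0 3a->0 3b->0 3c->0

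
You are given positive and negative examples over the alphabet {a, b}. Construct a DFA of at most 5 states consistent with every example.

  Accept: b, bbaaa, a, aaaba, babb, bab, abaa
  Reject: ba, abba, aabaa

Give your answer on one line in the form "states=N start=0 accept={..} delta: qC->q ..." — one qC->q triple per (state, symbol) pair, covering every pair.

states=4 start=0 accept={0,1,3} delta: 0a->1 0b->1 1a->2 1b->1 2a->3 2b->0 3a->0 3b->0

State merging on the prefix tree: take the shortest (then alphabetical) example prefix whose next move is undefined and point that move at state 0, else 1, else 2, ...; a target is out if some Accept/Reject pair would then sit in one state with the same input left (inseparable). If every existing state is out, open a new one.
a: 0a undefined. 0a->0: no, aaaba/ba meet in 0 with "ba" left. Open state 1: 0a->1.
b: 0b undefined. 0b->0: no, a/ba meet in 1. 0b->1: ok.
aa: 1a undefined. 1a->0: no, b/aabaa meet in 1. 1a->1: no, b/ba meet in 1. Open state 2: 1a->2.
ab: 1b undefined. 1b->0: no, abaa/ba meet in 2. 1b->1: ok.
aaa: 2a undefined. 2a->0: no, aaaba/ba meet in 2. 2a->1: no, bbaaa/ba meet in 2. 2a->2: no, bbaaa/ba meet in 2. Open state 3: 2a->3.
aab: 2b undefined. 2b->0: ok.
aaab: 3b undefined. 3b->0: ok.
bbaaa: 3a undefined. 3a->0: ok.
All examples now run through 4 states with every (state, symbol) defined. Accept strings end in {0,1,3}, Reject strings end in {2}; accept={0,1,3}.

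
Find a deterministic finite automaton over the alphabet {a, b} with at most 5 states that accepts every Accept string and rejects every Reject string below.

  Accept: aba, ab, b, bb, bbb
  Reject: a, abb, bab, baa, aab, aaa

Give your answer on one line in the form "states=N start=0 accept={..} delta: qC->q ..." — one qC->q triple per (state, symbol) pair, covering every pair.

Fold the examples into a partial DFA from state 0: repeatedly fix the first undefined (state, symbol) met by the shortest-then-alphabetical prefix, trying targets in increasing order and rejecting any under which an Accept and a Reject string meet in one state with the same remainder; add a state when all current targets are rejected. Accepting states are where Accept strings end.
a: 0a undefined. 0a->0: no, ab/aab meet in 0 with "b" left. Open state 1: 0a->1.
b: 0b undefined. 0b->0: no, ab/bab meet in 1 with "b" left. 0b->1: no, b/a meet in 1. Open state 2: 0b->2.
aa: 1a undefined. 1a->0: no, b/aab meet in 2. 1a->1: no, ab/aab meet in 1 with "b" left. 1a->2: no, bb/aab meet in 2 with "b" left. Open state 3: 1a->3.
ab: 1b undefined. 1b->0: no, aba/a meet in 1. 1b->1: no, ab/a meet in 1. 1b->2: no, bb/abb meet in 2 with "b" left. 1b->3: no, aba/aaa meet in 3 with "a" left. Open state 4: 1b->4.
ba: 2a undefined. 2a->0: no, b/bab meet in 2. 2a->1: no, ab/bab meet in 4. 2a->2: no, b/baa meet in 2. 2a->3: ok.
bb: 2b undefined. 2b->0: ok.
aaa: 3a undefined. 3a->0: no, bb/baa meet in 0. 3a->1: ok.
aab: 3b undefined. 3b->0: no, bb/bab meet in 0. 3b->1: ok.
aba: 4a undefined. 4a->0: ok.
abb: 4b undefined. 4b->0: no, aba/abb meet in 0. 4b->1: ok.
All examples now run through 5 states with every (state, symbol) defined. Accept strings end in {0,2,4}, Reject strings end in {1}; accept={0,2,4}.

states=5 start=0 accept={0,2,4} delta: 0a->1 0b->2 1a->3 1b->4 2a->3 2b->0 3a->1 3b->1 4a->0 4b->1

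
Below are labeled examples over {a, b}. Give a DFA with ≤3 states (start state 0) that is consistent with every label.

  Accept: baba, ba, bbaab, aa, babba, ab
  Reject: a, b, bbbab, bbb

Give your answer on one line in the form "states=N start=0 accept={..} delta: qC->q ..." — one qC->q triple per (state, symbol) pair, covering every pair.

states=3 start=0 accept={0,2} delta: 0a->1 0b->1 1a->0 1b->2 2a->0 2b->1

Grow the machine one transition at a time. Run the examples from 0; the earliest place one falls off (shortest prefix, ties alphabetical) gets sent to the lowest-numbered state that keeps every Accept/Reject pair distinguishable — a pair clashes when both reach the same state with identical unread suffix — and to a fresh state only if none does.
a: 0a undefined. 0a->0: no, aa/a meet in 0. Open state 1: 0a->1.
b: 0b undefined. 0b->0: no, ba/a meet in 1. 0b->1: ok.
aa: 1a undefined. 1a->0: ok.
ab: 1b undefined. 1b->0: no, bbaab/a meet in 1. 1b->1: no, bbaab/a meet in 1. Open state 2: 1b->2.
bba: 2a undefined. 2a->0: ok.
bbb: 2b undefined. 2b->0: no, baba/bbb meet in 0. 2b->1: ok.
All examples now run through 3 states with every (state, symbol) defined. Accept strings end in {0,2}, Reject strings end in {1}; accept={0,2}.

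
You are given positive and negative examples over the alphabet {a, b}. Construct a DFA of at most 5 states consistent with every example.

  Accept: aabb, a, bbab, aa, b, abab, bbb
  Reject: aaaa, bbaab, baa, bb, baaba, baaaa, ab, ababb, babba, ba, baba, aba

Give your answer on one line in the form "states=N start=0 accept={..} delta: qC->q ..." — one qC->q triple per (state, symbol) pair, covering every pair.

states=5 start=0 accept={1,2} delta: 0a->1 0b->2 1a->2 1b->3 2a->3 2b->3 3a->4 3b->2 4a->2 4b->2

Grow the machine one transition at a time. Run the examples from 0; the earliest place one falls off (shortest prefix, ties alphabetical) gets sent to the lowest-numbered state that keeps every Accept/Reject pair distinguishable — a pair clashes when both reach the same state with identical unread suffix — and to a fresh state only if none does.
a: 0a undefined. 0a->0: no, aabb/bb meet in 0 with "bb" left. Open state 1: 0a->1.
b: 0b undefined. 0b->0: no, a/ba meet in 1. 0b->1: no, aa/ba meet in 1 with "a" left. Open state 2: 0b->2.
aa: 1a undefined. 1a->0: no, aabb/bb meet in 2 with "b" left. 1a->1: no, a/aaaa meet in 1. 1a->2: ok.
ab: 1b undefined. 1b->0: no, a/aba meet in 1. 1b->1: no, aabb/ababb meet in 2 with "bb" left. 1b->2: no, aa/ab meet in 2. Open state 3: 1b->3.
ba: 2a undefined. 2a->0: no, a/aaaa meet in 1. 2a->1: no, a/ba meet in 1. 2a->2: no, aa/aaaa meet in 2. 2a->3: ok.
bb: 2b undefined. 2b->0: no, bbab/ab meet in 3. 2b->1: no, aabb/ab meet in 3. 2b->2: no, aabb/bb meet in 2. 2b->3: ok.
aba: 3a undefined. 3a->0: no, bbab/baaaa meet in 2. 3a->1: no, aabb/ababb meet in 3 with "b" left. 3a->2: no, aabb/bbaab meet in 3 with "b" left. 3a->3: no, aabb/bbaab meet in 3 with "b" left. Open state 4: 3a->4.
bab: 3b undefined. 3b->0: no, a/baba meet in 1. 3b->1: no, aa/baba meet in 2. 3b->2: ok.
abab: 4b undefined. 4b->0: no, aabb/ababb meet in 2. 4b->1: no, aabb/baaba meet in 2. 4b->2: ok.
baaa: 4a undefined. 4a->0: no, aabb/bbaab meet in 2. 4a->1: no, aabb/baaaa meet in 2. 4a->2: ok.
All examples now run through 5 states with every (state, symbol) defined. Accept strings end in {1,2}, Reject strings end in {3,4}; accept={1,2}.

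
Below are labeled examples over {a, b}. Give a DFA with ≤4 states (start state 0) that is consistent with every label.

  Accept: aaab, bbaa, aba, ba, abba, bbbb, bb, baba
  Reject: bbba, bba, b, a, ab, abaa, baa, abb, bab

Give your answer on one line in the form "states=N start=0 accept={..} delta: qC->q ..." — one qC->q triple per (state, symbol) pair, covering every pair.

State merging on the prefix tree: take the shortest (then alphabetical) example prefix whose next move is undefined and point that move at state 0, else 1, else 2, ...; a target is out if some Accept/Reject pair would then sit in one state with the same input left (inseparable). If every existing state is out, open a new one.
a: 0a undefined. 0a->0: no, aaab/b meet in 0 with "b" left. Open state 1: 0a->1.
b: 0b undefined. 0b->0: no, bbaa/baa meet in 1 with "a" left. 0b->1: no, bbaa/abaa meet in 1 with "baa" left. Open state 2: 0b->2.
aa: 1a undefined. 1a->0: no, aaab/ab meet in 1 with "b" left. 1a->1: no, aaab/ab meet in 1 with "b" left. 1a->2: no, aaab/bab meet in 2 with "ab" left. Open state 3: 1a->3.
ab: 1b undefined. 1b->0: no, aba/a meet in 1. 1b->1: ok.
ba: 2a undefined. 2a->0: ok.
bb: 2b undefined. 2b->0: no, ba/bbba meet in 0. 2b->1: no, bbaa/abaa meet in 3 with "a" left. 2b->2: no, bbaa/a meet in 1. 2b->3: ok.
aaa: 3a undefined. 3a->0: no, aaab/b meet in 2. 3a->1: no, aaab/bba meet in 1. 3a->2: ok.
bbb: 3b undefined. 3b->0: no, bbbb/bba meet in 2. 3b->1: no, aaab/bbba meet in 3. 3b->2: no, bbaa/bbba meet in 0. 3b->3: ok.
All examples now run through 4 states with every (state, symbol) defined. Accept strings end in {0,3}, Reject strings end in {1,2}; accept={0,3}.

states=4 start=0 accept={0,3} delta: 0a->1 0b->2 1a->3 1b->1 2a->0 2b->3 3a->2 3b->3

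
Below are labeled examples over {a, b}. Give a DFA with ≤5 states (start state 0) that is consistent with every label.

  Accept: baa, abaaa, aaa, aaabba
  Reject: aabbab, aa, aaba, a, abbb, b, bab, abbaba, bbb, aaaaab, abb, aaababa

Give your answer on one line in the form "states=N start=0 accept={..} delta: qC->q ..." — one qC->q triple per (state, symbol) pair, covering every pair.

states=5 start=0 accept={3} delta: 0a->1 0b->1 1a->2 1b->0 2a->3 2b->0 3a->0 3b->4 4a->0 4b->2

Grow the machine one transition at a time. Run the examples from 0; the earliest place one falls off (shortest prefix, ties alphabetical) gets sent to the lowest-numbered state that keeps every Accept/Reject pair distinguishable — a pair clashes when both reach the same state with identical unread suffix — and to a fresh state only if none does.
a: 0a undefined. 0a->0: no, aaa/aa meet in 0. Open state 1: 0a->1.
b: 0b undefined. 0b->0: no, baa/aa meet in 1 with "a" left. 0b->1: ok.
aa: 1a undefined. 1a->0: no, baa/a meet in 1. 1a->1: no, baa/aa meet in 1. Open state 2: 1a->2.
ab: 1b undefined. 1b->0: ok.
aaa: 2a undefined. 2a->0: no, baa/abbb meet in 0. 2a->1: no, baa/a meet in 1. 2a->2: no, baa/aa meet in 2. Open state 3: 2a->3.
aab: 2b undefined. 2b->0: ok.
aaaa: 3a undefined. 3a->0: ok.
aaab: 3b undefined. 3b->0: no, aaabba/aa meet in 2. 3b->1: no, aaabba/aaba meet in 1. 3b->2: no, baa/aaababa meet in 3. 3b->3: no, aaabba/aabbab meet in 0. Open state 4: 3b->4.
aaaba: 4a undefined. 4a->0: ok.
aaabb: 4b undefined. 4b->0: no, aaabba/aaba meet in 1. 4b->1: no, aaabba/aa meet in 2. 4b->2: ok.
All examples now run through 5 states with every (state, symbol) defined. Accept strings end in {3}, Reject strings end in {0,1,2}; accept={3}.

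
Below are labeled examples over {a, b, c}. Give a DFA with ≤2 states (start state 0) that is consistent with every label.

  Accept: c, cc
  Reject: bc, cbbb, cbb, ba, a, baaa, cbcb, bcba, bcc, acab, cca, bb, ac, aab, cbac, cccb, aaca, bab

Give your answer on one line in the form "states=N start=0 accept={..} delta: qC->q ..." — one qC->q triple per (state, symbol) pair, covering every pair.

State merging on the prefix tree: take the shortest (then alphabetical) example prefix whose next move is undefined and point that move at state 0, else 1, else 2, ...; a target is out if some Accept/Reject pair would then sit in one state with the same input left (inseparable). If every existing state is out, open a new one.
a: 0a undefined. 0a->0: no, c/ac meet in 0 with "c" left. Open state 1: 0a->1.
b: 0b undefined. 0b->0: no, c/bc meet in 0 with "c" left. 0b->1: ok.
c: 0c undefined. 0c->0: ok.
aa: 1a undefined. 1a->0: no, c/ba meet in 0. 1a->1: ok.
ac: 1c undefined. 1c->0: no, c/bc meet in 0. 1c->1: ok.
bb: 1b undefined. 1b->0: no, c/cbb meet in 0. 1b->1: ok.
All examples now run through 2 states with every (state, symbol) defined. Accept strings end in {0}, Reject strings end in {1}; accept={0}.

states=2 start=0 accept={0} delta: 0a->1 0b->1 0c->0 1a->1 1b->1 1c->1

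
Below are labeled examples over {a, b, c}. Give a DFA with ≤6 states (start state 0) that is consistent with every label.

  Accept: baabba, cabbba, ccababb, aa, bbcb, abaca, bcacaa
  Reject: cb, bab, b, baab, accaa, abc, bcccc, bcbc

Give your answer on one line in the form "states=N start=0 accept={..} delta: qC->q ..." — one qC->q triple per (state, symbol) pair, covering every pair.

Fold the examples into a partial DFA from state 0: repeatedly fix the first undefined (state, symbol) met by the shortest-then-alphabetical prefix, trying targets in increasing order and rejecting any under which an Accept and a Reject string meet in one state with the same remainder; add a state when all current targets are rejected. Accepting states are where Accept strings end.
a: 0a undefined. 0a->0: ok.
b: 0b undefined. 0b->0: no, baabba/bab meet in 0. Open state 1: 0b->1.
c: 0c undefined. 0c->0: no, aa/accaa meet in 0. 0c->1: ok.
ba: 1a undefined. 1a->0: ok.
bb: 1b undefined. 1b->0: no, baabba/cb meet in 0. 1b->1: ok.
bc: 1c undefined. 1c->0: no, baabba/accaa meet in 0. 1c->1: no, baabba/accaa meet in 0. Open state 2: 1c->2.
bca: 2a undefined. 2a->0: no, baabba/accaa meet in 0. 2a->1: no, baabba/accaa meet in 0. 2a->2: ok.
bcb: 2b undefined. 2b->0: no, ccababb/cb meet in 1. 2b->1: no, ccababb/cb meet in 1. 2b->2: no, ccababb/accaa meet in 2. Open state 3: 2b->3.
bcc: 2c undefined. 2c->0: ok.
bcbc: 3c undefined. 3c->0: no, baabba/bcbc meet in 0. 3c->1: ok.
ccaba: 3a undefined. 3a->0: no, ccababb/cb meet in 1. 3a->1: no, ccababb/cb meet in 1. 3a->2: ok.
ccababb: 3b undefined. 3b->0: ok.
All examples now run through 4 states with every (state, symbol) defined. Accept strings end in {0,3}, Reject strings end in {1,2}; accept={0,3}.

states=4 start=0 accept={0,3} delta: 0a->0 0b->1 0c->1 1a->0 1b->1 1c->2 2a->2 2b->3 2c->0 3a->2 3b->0 3c->1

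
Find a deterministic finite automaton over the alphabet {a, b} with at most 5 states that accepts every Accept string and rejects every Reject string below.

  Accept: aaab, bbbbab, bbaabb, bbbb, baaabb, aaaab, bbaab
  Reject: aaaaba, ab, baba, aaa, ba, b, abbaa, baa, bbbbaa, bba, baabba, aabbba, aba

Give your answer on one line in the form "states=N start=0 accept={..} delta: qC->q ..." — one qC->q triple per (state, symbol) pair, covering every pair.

Fold the examples into a partial DFA from state 0: repeatedly fix the first undefined (state, symbol) met by the shortest-then-alphabetical prefix, trying targets in increasing order and rejecting any under which an Accept and a Reject string meet in one state with the same remainder; add a state when all current targets are rejected. Accepting states are where Accept strings end.
a: 0a undefined. 0a->0: no, aaab/ab meet in 0 with "b" left. Open state 1: 0a->1.
b: 0b undefined. 0b->0: no, bbbbab/ab meet in 1 with "b" left. 0b->1: ok.
aa: 1a undefined. 1a->0: no, aaab/ab meet in 1 with "b" left. 1a->1: no, aaab/ab meet in 1 with "b" left. Open state 2: 1a->2.
ab: 1b undefined. 1b->0: no, bbbbab/ab meet in 0. 1b->1: no, bbbb/ab meet in 1. 1b->2: ok.
aaa: 2a undefined. 2a->0: no, aaab/b meet in 1. 2a->1: no, aaab/ab meet in 2. 2a->2: ok.
aab: 2b undefined. 2b->0: no, bbaabb/aaaaba meet in 1. 2b->1: no, aaab/b meet in 1. 2b->2: no, aaab/aaaaba meet in 2. Open state 3: 2b->3.
aabb: 3b undefined. 3b->0: no, bbbbab/ab meet in 2. 3b->1: no, bbaabb/b meet in 1. 3b->2: no, bbaabb/ab meet in 2. 3b->3: ok.
abba: 3a undefined. 3a->0: no, bbbbab/b meet in 1. 3a->1: no, bbbbab/ab meet in 2. 3a->2: ok.
All examples now run through 4 states with every (state, symbol) defined. Accept strings end in {3}, Reject strings end in {1,2}; accept={3}.

states=4 start=0 accept={3} delta: 0a->1 0b->1 1a->2 1b->2 2a->2 2b->3 3a->2 3b->3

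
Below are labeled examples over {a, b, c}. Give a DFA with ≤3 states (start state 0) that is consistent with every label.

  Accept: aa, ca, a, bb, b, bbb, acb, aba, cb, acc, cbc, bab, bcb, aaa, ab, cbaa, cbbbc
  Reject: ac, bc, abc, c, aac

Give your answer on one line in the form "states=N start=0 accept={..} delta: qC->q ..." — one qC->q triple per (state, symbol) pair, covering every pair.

Fold the examples into a partial DFA from state 0: repeatedly fix the first undefined (state, symbol) met by the shortest-then-alphabetical prefix, trying targets in increasing order and rejecting any under which an Accept and a Reject string meet in one state with the same remainder; add a state when all current targets are rejected. Accepting states are where Accept strings end.
a: 0a undefined. 0a->0: ok.
b: 0b undefined. 0b->0: ok.
c: 0c undefined. 0c->0: no, aa/ac meet in 0. Open state 1: 0c->1.
ca: 1a undefined. 1a->0: ok.
cb: 1b undefined. 1b->0: no, cbc/ac meet in 1. 1b->1: no, acb/ac meet in 1. Open state 2: 1b->2.
acc: 1c undefined. 1c->0: ok.
cba: 2a undefined. 2a->0: ok.
cbb: 2b undefined. 2b->0: no, cbbbc/ac meet in 1. 2b->1: ok.
cbc: 2c undefined. 2c->0: ok.
All examples now run through 3 states with every (state, symbol) defined. Accept strings end in {0,2}, Reject strings end in {1}; accept={0,2}.

states=3 start=0 accept={0,2} delta: 0a->0 0b->0 0c->1 1a->0 1b->2 1c->0 2a->0 2b->1 2c->0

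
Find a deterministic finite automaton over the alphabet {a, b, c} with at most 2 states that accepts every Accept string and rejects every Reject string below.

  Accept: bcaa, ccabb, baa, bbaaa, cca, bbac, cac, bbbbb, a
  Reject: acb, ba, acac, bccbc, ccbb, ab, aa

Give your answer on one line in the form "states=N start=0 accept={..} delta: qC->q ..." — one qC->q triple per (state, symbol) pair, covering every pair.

Grow the machine one transition at a time. Run the examples from 0; the earliest place one falls off (shortest prefix, ties alphabetical) gets sent to the lowest-numbered state that keeps every Accept/Reject pair distinguishable — a pair clashes when both reach the same state with identical unread suffix — and to a fresh state only if none does.
a: 0a undefined. 0a->0: no, cac/acac meet in 0 with "cac" left. Open state 1: 0a->1.
b: 0b undefined. 0b->0: no, baa/aa meet in 1 with "a" left. 0b->1: ok.
c: 0c undefined. 0c->0: ok.
aa: 1a undefined. 1a->0: ok.
ab: 1b undefined. 1b->0: ok.
ac: 1c undefined. 1c->0: no, bcaa/ba meet in 0. 1c->1: ok.
All examples now run through 2 states with every (state, symbol) defined. Accept strings end in {1}, Reject strings end in {0}; accept={1}.

states=2 start=0 accept={1} delta: 0a->1 0b->1 0c->0 1a->0 1b->0 1c->1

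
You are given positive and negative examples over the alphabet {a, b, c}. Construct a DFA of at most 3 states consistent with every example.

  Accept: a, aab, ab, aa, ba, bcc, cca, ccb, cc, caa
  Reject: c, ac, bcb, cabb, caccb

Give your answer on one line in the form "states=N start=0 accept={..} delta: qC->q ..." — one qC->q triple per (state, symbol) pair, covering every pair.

states=3 start=0 accept={0} delta: 0a->0 0b->0 0c->1 1a->2 1b->1 1c->0 2a->0 2b->1 2c->0

State merging on the prefix tree: take the shortest (then alphabetical) example prefix whose next move is undefined and point that move at state 0, else 1, else 2, ...; a target is out if some Accept/Reject pair would then sit in one state with the same input left (inseparable). If every existing state is out, open a new one.
a: 0a undefined. 0a->0: ok.
b: 0b undefined. 0b->0: ok.
c: 0c undefined. 0c->0: no, a/c meet in 0. Open state 1: 0c->1.
ca: 1a undefined. 1a->0: no, a/cabb meet in 0. 1a->1: no, caa/c meet in 1. Open state 2: 1a->2.
cc: 1c undefined. 1c->0: ok.
bcb: 1b undefined. 1b->0: no, a/bcb meet in 0. 1b->1: ok.
caa: 2a undefined. 2a->0: ok.
cab: 2b undefined. 2b->0: no, a/cabb meet in 0. 2b->1: ok.
cac: 2c undefined. 2c->0: ok.
All examples now run through 3 states with every (state, symbol) defined. Accept strings end in {0}, Reject strings end in {1}; accept={0}.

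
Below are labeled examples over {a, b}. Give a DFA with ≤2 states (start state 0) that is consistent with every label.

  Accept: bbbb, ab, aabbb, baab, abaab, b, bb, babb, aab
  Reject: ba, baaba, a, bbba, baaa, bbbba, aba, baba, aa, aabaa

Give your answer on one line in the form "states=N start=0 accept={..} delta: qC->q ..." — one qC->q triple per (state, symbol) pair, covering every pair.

states=2 start=0 accept={1} delta: 0a->0 0b->1 1a->0 1b->1

State merging on the prefix tree: take the shortest (then alphabetical) example prefix whose next move is undefined and point that move at state 0, else 1, else 2, ...; a target is out if some Accept/Reject pair would then sit in one state with the same input left (inseparable). If every existing state is out, open a new one.
a: 0a undefined. 0a->0: ok.
b: 0b undefined. 0b->0: no, bbbb/ba meet in 0. Open state 1: 0b->1.
ba: 1a undefined. 1a->0: ok.
bb: 1b undefined. 1b->0: no, bbbb/ba meet in 0. 1b->1: ok.
All examples now run through 2 states with every (state, symbol) defined. Accept strings end in {1}, Reject strings end in {0}; accept={1}.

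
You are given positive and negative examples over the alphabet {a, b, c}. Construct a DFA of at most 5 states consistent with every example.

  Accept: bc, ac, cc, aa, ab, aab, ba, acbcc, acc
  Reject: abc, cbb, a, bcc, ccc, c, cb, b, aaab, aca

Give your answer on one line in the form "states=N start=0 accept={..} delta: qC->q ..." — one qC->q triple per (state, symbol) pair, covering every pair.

State merging on the prefix tree: take the shortest (then alphabetical) example prefix whose next move is undefined and point that move at state 0, else 1, else 2, ...; a target is out if some Accept/Reject pair would then sit in one state with the same input left (inseparable). If every existing state is out, open a new one.
a: 0a undefined. 0a->0: no, bc/abc meet in 0 with "bc" left. Open state 1: 0a->1.
b: 0b undefined. 0b->0: no, bc/c meet in 0 with "c" left. 0b->1: no, acc/bcc meet in 1 with "cc" left. Open state 2: 0b->2.
c: 0c undefined. 0c->0: no, cc/ccc meet in 0. 0c->1: no, ab/cb meet in 1 with "b" left. 0c->2: ok.
aa: 1a undefined. 1a->0: no, ab/aaab meet in 1 with "b" left. 1a->1: no, aa/a meet in 1. 1a->2: no, aa/c meet in 2. Open state 3: 1a->3.
ab: 1b undefined. 1b->0: ok.
ac: 1c undefined. 1c->0: no, acbcc/bcc meet in 2 with "cc" left. 1c->1: no, ac/a meet in 1. 1c->2: no, ac/abc meet in 2. 1c->3: ok.
ba: 2a undefined. 2a->0: ok.
bc: 2c undefined. 2c->0: ok.
cb: 2b undefined. 2b->0: no, bc/cb meet in 0. 2b->1: no, bc/cbb meet in 0. 2b->2: ok.
aaa: 3a undefined. 3a->0: no, bc/aca meet in 0. 3a->1: no, bc/aaab meet in 0. 3a->2: ok.
aab: 3b undefined. 3b->0: ok.
acc: 3c undefined. 3c->0: ok.
All examples now run through 4 states with every (state, symbol) defined. Accept strings end in {0,3}, Reject strings end in {1,2}; accept={0,3}.

states=4 start=0 accept={0,3} delta: 0a->1 0b->2 0c->2 1a->3 1b->0 1c->3 2a->0 2b->2 2c->0 3a->2 3b->0 3c->0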